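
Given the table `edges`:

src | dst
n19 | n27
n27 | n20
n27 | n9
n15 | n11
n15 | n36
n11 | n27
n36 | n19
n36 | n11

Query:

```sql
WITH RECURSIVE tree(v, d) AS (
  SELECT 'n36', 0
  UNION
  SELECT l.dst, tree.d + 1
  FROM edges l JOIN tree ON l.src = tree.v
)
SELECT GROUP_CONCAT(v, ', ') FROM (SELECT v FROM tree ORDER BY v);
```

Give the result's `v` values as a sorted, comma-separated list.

Base: (n36, d=0).
Iteration 1: edges from {n36} -> (n11, d=1), (n19, d=1).
Iteration 2: edges from {n11,n19} -> (n27, d=2). [UNION drops 1 duplicate row(s)]
Iteration 3: edges from {n27} -> (n20, d=3), (n9, d=3).
Iteration 4: no outgoing edges from {n20,n9}; recursion stops.

n11, n19, n20, n27, n36, n9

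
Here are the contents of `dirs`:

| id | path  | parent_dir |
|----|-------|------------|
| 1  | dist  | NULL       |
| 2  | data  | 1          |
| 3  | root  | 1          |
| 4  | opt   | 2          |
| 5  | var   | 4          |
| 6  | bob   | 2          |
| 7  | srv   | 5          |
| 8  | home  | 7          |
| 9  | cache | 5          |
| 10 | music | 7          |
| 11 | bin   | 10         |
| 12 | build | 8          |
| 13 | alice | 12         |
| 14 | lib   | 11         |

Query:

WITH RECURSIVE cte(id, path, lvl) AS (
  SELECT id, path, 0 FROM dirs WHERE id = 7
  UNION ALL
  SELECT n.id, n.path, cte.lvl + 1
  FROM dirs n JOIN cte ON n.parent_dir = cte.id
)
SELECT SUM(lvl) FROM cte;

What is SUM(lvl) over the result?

Base: id=7 (srv) at lvl 0.
Iteration 1: rows with parent_dir in {7} -> home (id 8, lvl 1), music (id 10, lvl 1).
Iteration 2: rows with parent_dir in {8,10} -> bin (id 11, lvl 2), build (id 12, lvl 2).
Iteration 3: rows with parent_dir in {11,12} -> alice (id 13, lvl 3), lib (id 14, lvl 3).
Iteration 4: no rows with parent_dir in {13,14}; recursion stops.
SUM(lvl) = 0 + 1 + 1 + 2 + 2 + 3 + 3 = 12.

12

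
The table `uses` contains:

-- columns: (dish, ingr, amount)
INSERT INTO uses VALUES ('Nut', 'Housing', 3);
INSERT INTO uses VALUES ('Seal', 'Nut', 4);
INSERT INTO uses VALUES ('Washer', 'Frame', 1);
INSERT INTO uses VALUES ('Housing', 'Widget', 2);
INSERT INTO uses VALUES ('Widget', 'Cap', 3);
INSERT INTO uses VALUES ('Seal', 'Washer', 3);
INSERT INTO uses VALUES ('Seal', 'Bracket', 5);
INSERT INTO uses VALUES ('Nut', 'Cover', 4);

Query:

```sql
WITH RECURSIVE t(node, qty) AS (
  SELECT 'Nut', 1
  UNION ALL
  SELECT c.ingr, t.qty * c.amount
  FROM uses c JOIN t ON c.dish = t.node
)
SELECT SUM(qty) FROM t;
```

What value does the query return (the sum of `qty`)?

Base: (Nut, qty=1).
Iteration 1: components of {Nut} -> Cover = 1*4 = 4, Housing = 1*3 = 3.
Iteration 2: components of {Cover,Housing} -> Widget = 3*2 = 6.
Iteration 3: components of {Widget} -> Cap = 6*3 = 18.
Iteration 4: no further components; recursion stops.
SUM(qty) = 1 + 4 + 3 + 6 + 18 = 32.

32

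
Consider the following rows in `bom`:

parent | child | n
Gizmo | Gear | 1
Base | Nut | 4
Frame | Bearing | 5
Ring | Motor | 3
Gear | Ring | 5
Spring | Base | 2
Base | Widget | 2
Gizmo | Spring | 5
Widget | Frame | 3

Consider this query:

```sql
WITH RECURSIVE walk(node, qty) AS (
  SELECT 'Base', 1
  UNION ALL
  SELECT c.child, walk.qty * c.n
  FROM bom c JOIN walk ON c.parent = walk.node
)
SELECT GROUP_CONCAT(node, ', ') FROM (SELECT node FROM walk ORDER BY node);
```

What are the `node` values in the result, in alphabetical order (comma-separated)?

Base: (Base, qty=1).
Iteration 1: components of {Base} -> Nut = 1*4 = 4, Widget = 1*2 = 2.
Iteration 2: components of {Nut,Widget} -> Frame = 2*3 = 6.
Iteration 3: components of {Frame} -> Bearing = 6*5 = 30.
Iteration 4: no further components; recursion stops.

Base, Bearing, Frame, Nut, Widget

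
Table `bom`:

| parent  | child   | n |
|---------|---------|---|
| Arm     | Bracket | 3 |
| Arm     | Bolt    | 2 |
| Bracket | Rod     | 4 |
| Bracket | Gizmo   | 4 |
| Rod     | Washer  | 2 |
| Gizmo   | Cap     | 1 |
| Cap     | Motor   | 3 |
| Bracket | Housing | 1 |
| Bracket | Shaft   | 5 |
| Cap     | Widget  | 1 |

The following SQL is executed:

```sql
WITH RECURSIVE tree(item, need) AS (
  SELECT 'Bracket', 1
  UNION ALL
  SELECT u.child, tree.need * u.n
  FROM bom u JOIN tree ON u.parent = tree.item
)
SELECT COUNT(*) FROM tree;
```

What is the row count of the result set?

9

Base: (Bracket, need=1).
Iteration 1: components of {Bracket} -> Gizmo = 1*4 = 4, Housing = 1*1 = 1, Rod = 1*4 = 4, Shaft = 1*5 = 5.
Iteration 2: components of {Gizmo,Housing,Rod,Shaft} -> Cap = 4*1 = 4, Washer = 4*2 = 8.
Iteration 3: components of {Cap,Washer} -> Motor = 4*3 = 12, Widget = 4*1 = 4.
Iteration 4: no further components; recursion stops.
Total rows emitted: 9.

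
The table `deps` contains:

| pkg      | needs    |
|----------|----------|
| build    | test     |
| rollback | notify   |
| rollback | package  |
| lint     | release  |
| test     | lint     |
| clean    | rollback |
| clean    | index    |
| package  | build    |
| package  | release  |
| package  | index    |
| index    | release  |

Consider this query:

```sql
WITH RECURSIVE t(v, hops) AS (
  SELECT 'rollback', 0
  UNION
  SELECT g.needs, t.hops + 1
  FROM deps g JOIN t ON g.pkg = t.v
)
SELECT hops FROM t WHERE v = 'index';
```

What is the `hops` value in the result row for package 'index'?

2

Base: (rollback, hops=0).
Iteration 1: edges from {rollback} -> (notify, hops=1), (package, hops=1).
Iteration 2: edges from {notify,package} -> (build, hops=2), (index, hops=2), (release, hops=2).
Iteration 3: edges from {build,index,release} -> (release, hops=3), (test, hops=3).
Iteration 4: edges from {release,test} -> (lint, hops=4).
Iteration 5: edges from {lint} -> (release, hops=5).
Iteration 6: no outgoing edges from {release}; recursion stops.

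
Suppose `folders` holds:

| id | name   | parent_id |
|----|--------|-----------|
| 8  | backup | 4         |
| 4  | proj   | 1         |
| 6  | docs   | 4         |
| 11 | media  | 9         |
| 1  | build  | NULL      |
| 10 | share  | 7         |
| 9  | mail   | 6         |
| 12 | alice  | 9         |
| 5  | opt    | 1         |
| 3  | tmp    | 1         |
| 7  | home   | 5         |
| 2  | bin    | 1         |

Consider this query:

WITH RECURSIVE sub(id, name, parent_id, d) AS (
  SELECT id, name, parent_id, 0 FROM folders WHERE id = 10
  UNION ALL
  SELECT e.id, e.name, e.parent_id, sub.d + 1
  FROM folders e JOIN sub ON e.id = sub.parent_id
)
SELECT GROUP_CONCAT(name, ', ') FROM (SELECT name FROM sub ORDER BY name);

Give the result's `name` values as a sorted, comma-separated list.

build, home, opt, share

Base: id=10 (share), parent_id=7, d 0.
Iteration 1: join on id=7 -> home (id 7, parent_id=5, d 1).
Iteration 2: join on id=5 -> opt (id 5, parent_id=1, d 2).
Iteration 3: join on id=1 -> build (id 1, parent_id=NULL, d 3).
Iteration 4: parent_id is NULL; no match; recursion stops.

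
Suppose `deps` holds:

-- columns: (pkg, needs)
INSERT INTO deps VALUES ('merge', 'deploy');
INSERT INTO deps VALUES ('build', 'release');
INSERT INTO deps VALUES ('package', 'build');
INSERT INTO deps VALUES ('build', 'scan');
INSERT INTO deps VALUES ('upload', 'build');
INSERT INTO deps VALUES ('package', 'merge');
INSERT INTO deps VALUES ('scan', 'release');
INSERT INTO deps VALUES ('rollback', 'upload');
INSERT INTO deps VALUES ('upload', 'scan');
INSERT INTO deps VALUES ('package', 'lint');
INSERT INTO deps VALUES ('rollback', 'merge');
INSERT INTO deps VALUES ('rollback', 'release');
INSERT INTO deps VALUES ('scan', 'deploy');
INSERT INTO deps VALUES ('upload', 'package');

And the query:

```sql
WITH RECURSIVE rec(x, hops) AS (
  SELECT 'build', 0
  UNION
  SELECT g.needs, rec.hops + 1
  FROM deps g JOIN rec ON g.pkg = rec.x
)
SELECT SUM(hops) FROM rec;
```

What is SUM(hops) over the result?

6

Base: (build, hops=0).
Iteration 1: edges from {build} -> (release, hops=1), (scan, hops=1).
Iteration 2: edges from {release,scan} -> (deploy, hops=2), (release, hops=2).
Iteration 3: no outgoing edges from {deploy,release}; recursion stops.
SUM(hops) = 0 + 1 + 1 + 2 + 2 = 6.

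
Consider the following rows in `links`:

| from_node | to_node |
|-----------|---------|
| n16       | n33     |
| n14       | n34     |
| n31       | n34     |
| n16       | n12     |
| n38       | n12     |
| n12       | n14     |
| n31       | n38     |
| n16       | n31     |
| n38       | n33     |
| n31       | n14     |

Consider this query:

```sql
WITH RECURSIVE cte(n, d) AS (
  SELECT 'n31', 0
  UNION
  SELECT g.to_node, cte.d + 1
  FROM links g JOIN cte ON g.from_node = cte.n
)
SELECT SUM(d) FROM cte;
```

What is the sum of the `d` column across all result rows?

16

Base: (n31, d=0).
Iteration 1: edges from {n31} -> (n14, d=1), (n34, d=1), (n38, d=1).
Iteration 2: edges from {n14,n34,n38} -> (n12, d=2), (n33, d=2), (n34, d=2).
Iteration 3: edges from {n12,n33,n34} -> (n14, d=3).
Iteration 4: edges from {n14} -> (n34, d=4).
Iteration 5: no outgoing edges from {n34}; recursion stops.
SUM(d) = 0 + 1 + 1 + 1 + 2 + 2 + 2 + 3 + 4 = 16.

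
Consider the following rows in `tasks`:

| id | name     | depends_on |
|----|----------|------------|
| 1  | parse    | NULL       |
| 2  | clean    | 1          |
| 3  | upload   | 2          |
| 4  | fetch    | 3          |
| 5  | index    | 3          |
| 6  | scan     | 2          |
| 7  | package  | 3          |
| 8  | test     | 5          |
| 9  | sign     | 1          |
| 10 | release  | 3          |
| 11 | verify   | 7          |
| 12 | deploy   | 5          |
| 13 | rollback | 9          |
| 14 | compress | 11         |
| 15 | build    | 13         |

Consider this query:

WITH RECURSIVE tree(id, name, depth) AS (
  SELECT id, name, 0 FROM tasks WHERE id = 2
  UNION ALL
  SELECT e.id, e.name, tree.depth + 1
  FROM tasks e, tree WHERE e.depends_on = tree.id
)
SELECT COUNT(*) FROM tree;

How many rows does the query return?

Base: id=2 (clean) at depth 0.
Iteration 1: rows with depends_on in {2} -> upload (id 3, depth 1), scan (id 6, depth 1).
Iteration 2: rows with depends_on in {3,6} -> fetch (id 4, depth 2), index (id 5, depth 2), package (id 7, depth 2), release (id 10, depth 2).
Iteration 3: rows with depends_on in {4,5,7,10} -> test (id 8, depth 3), verify (id 11, depth 3), deploy (id 12, depth 3).
Iteration 4: rows with depends_on in {8,11,12} -> compress (id 14, depth 4).
Iteration 5: no rows with depends_on in {14}; recursion stops.
Total rows emitted: 11.

11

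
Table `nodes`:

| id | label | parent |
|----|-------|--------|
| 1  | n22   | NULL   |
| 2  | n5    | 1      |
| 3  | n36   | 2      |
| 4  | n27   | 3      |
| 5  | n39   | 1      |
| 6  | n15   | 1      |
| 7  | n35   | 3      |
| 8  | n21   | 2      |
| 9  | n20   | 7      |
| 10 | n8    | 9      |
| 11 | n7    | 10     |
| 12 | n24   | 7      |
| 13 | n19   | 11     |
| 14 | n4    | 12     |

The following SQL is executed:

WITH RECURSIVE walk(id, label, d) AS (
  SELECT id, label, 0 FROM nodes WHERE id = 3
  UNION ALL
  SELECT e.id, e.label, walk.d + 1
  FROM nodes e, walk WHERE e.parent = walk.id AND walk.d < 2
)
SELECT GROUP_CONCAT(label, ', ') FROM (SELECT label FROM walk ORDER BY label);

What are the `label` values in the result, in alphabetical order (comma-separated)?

Base: id=3 (n36) at d 0.
Iteration 1: rows with parent in {3} -> n27 (id 4, d 1), n35 (id 7, d 1).
Iteration 2: rows with parent in {4,7} -> n20 (id 9, d 2), n24 (id 12, d 2).
Iteration 3: d < 2 fails for all current rows; recursion stops.

n20, n24, n27, n35, n36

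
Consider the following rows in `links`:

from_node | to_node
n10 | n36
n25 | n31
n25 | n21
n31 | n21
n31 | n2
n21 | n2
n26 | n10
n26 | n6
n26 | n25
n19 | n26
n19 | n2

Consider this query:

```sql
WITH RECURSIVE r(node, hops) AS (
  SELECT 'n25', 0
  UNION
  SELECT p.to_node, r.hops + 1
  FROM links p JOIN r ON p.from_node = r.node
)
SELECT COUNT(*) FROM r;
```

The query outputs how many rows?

6

Base: (n25, hops=0).
Iteration 1: edges from {n25} -> (n21, hops=1), (n31, hops=1).
Iteration 2: edges from {n21,n31} -> (n2, hops=2), (n21, hops=2). [UNION drops 1 duplicate row(s)]
Iteration 3: edges from {n2,n21} -> (n2, hops=3).
Iteration 4: no outgoing edges from {n2}; recursion stops.
Total rows emitted: 6.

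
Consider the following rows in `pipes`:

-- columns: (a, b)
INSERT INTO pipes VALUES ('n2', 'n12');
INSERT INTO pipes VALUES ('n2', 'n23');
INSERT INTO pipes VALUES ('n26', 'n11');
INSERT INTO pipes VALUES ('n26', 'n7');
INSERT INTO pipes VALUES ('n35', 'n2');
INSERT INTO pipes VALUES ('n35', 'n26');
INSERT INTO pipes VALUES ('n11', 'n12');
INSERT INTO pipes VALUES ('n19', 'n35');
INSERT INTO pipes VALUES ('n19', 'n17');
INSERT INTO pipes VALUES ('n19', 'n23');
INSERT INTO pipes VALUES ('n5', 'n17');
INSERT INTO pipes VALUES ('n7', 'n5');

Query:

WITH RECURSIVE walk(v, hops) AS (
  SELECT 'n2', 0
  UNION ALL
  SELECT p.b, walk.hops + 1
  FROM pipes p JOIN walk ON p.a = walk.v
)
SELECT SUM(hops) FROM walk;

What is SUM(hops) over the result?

Base: (n2, hops=0).
Iteration 1: edges from {n2} -> (n12, hops=1), (n23, hops=1).
Iteration 2: no outgoing edges from {n12,n23}; recursion stops.
SUM(hops) = 0 + 1 + 1 = 2.

2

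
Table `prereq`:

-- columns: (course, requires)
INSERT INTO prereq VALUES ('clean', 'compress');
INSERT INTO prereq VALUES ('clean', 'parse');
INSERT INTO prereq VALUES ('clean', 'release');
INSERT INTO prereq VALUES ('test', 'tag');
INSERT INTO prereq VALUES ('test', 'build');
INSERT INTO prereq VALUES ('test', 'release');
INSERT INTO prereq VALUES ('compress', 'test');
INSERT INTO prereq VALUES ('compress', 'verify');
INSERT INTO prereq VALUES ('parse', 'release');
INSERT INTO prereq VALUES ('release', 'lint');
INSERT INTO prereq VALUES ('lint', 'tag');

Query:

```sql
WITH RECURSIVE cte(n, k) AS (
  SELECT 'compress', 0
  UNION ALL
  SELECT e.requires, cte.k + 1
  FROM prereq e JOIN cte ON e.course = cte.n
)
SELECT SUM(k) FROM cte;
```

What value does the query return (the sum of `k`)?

Base: (compress, k=0).
Iteration 1: edges from {compress} -> (test, k=1), (verify, k=1).
Iteration 2: edges from {test,verify} -> (build, k=2), (release, k=2), (tag, k=2).
Iteration 3: edges from {build,release,tag} -> (lint, k=3).
Iteration 4: edges from {lint} -> (tag, k=4).
Iteration 5: no outgoing edges from {tag}; recursion stops.
SUM(k) = 0 + 1 + 1 + 2 + 2 + 2 + 3 + 4 = 15.

15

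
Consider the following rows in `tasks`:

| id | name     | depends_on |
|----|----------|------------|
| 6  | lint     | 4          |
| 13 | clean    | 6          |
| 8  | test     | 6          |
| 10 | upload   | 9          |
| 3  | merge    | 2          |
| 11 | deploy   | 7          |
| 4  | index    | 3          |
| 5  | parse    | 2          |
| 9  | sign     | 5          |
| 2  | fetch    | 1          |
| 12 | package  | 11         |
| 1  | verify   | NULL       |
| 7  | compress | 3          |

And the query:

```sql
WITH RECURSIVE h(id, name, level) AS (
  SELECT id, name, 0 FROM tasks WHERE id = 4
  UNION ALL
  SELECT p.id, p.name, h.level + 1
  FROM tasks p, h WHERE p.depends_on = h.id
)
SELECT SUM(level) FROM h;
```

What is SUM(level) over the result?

Base: id=4 (index) at level 0.
Iteration 1: rows with depends_on in {4} -> lint (id 6, level 1).
Iteration 2: rows with depends_on in {6} -> test (id 8, level 2), clean (id 13, level 2).
Iteration 3: no rows with depends_on in {8,13}; recursion stops.
SUM(level) = 0 + 1 + 2 + 2 = 5.

5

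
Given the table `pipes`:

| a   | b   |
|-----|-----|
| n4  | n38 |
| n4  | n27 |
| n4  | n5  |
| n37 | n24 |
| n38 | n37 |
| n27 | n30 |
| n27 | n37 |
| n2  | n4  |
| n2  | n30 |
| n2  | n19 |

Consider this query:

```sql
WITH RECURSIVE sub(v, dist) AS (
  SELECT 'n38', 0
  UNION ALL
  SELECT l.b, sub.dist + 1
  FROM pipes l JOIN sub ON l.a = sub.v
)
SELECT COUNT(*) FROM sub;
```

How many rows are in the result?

Base: (n38, dist=0).
Iteration 1: edges from {n38} -> (n37, dist=1).
Iteration 2: edges from {n37} -> (n24, dist=2).
Iteration 3: no outgoing edges from {n24}; recursion stops.
Total rows emitted: 3.

3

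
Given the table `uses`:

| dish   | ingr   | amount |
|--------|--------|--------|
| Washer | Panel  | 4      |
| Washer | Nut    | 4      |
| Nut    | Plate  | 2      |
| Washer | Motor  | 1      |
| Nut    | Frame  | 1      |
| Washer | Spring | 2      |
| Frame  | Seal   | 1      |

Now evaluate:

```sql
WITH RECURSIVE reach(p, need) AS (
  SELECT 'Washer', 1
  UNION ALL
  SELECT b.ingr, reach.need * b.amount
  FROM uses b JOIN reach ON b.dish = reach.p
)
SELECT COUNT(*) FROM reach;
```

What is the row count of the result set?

Base: (Washer, need=1).
Iteration 1: components of {Washer} -> Motor = 1*1 = 1, Nut = 1*4 = 4, Panel = 1*4 = 4, Spring = 1*2 = 2.
Iteration 2: components of {Motor,Nut,Panel,Spring} -> Frame = 4*1 = 4, Plate = 4*2 = 8.
Iteration 3: components of {Frame,Plate} -> Seal = 4*1 = 4.
Iteration 4: no further components; recursion stops.
Total rows emitted: 8.

8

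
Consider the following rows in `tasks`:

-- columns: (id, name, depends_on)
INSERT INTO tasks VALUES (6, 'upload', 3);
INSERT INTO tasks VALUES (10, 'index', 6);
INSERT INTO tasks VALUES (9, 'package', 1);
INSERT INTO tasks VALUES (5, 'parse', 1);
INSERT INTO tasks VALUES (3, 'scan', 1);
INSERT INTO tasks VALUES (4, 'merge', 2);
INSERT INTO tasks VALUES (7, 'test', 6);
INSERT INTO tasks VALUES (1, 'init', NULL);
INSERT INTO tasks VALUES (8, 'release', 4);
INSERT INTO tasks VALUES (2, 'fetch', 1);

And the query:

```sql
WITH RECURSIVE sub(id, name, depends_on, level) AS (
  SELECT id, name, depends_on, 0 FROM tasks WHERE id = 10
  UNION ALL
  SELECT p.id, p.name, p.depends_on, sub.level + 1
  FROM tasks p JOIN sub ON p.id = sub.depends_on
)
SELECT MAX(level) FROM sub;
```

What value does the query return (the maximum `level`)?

Base: id=10 (index), depends_on=6, level 0.
Iteration 1: join on id=6 -> upload (id 6, depends_on=3, level 1).
Iteration 2: join on id=3 -> scan (id 3, depends_on=1, level 2).
Iteration 3: join on id=1 -> init (id 1, depends_on=NULL, level 3).
Iteration 4: depends_on is NULL; no match; recursion stops.
level values: 0, 1, 2, 3; the maximum is 3.

3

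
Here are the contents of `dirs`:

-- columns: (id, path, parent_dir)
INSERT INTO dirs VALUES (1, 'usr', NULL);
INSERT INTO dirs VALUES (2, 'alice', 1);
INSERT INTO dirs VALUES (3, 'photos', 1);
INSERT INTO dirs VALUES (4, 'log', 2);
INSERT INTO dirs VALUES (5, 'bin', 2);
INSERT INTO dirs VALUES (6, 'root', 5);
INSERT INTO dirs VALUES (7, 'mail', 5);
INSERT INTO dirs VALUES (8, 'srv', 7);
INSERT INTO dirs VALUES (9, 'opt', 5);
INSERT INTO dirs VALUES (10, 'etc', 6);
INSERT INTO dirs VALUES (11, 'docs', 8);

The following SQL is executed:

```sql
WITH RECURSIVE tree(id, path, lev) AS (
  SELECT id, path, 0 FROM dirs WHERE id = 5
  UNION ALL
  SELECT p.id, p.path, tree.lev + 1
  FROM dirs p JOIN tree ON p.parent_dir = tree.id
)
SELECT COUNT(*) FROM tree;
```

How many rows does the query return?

Base: id=5 (bin) at lev 0.
Iteration 1: rows with parent_dir in {5} -> root (id 6, lev 1), mail (id 7, lev 1), opt (id 9, lev 1).
Iteration 2: rows with parent_dir in {6,7,9} -> srv (id 8, lev 2), etc (id 10, lev 2).
Iteration 3: rows with parent_dir in {8,10} -> docs (id 11, lev 3).
Iteration 4: no rows with parent_dir in {11}; recursion stops.
Total rows emitted: 7.

7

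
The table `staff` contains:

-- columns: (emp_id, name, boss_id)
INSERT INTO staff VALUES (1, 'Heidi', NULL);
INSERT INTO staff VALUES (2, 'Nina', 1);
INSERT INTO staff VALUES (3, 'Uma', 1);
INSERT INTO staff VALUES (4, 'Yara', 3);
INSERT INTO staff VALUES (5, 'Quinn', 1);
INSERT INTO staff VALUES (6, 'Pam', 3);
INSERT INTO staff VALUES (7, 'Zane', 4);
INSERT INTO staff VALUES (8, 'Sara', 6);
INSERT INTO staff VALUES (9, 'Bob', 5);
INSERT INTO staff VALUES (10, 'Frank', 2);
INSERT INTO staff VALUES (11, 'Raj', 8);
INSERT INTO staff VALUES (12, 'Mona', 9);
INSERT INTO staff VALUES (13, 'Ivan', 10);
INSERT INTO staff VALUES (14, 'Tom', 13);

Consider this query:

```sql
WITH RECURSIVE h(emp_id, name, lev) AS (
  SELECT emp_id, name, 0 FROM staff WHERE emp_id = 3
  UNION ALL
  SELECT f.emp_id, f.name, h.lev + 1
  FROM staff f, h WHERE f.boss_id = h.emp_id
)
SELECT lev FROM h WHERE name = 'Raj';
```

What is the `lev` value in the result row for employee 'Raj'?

Base: emp_id=3 (Uma) at lev 0.
Iteration 1: rows with boss_id in {3} -> Yara (id 4, lev 1), Pam (id 6, lev 1).
Iteration 2: rows with boss_id in {4,6} -> Zane (id 7, lev 2), Sara (id 8, lev 2).
Iteration 3: rows with boss_id in {7,8} -> Raj (id 11, lev 3).
Iteration 4: no rows with boss_id in {11}; recursion stops.

3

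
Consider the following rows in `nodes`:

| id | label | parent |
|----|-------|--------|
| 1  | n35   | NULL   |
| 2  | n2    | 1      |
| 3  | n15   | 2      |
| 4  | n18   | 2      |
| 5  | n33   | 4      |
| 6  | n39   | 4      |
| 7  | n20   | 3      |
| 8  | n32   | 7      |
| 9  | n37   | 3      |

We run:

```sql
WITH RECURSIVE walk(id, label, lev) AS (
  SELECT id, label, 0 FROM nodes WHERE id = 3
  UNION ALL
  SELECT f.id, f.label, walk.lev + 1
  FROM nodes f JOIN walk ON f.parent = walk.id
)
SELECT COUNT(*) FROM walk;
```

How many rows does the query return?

4

Base: id=3 (n15) at lev 0.
Iteration 1: rows with parent in {3} -> n20 (id 7, lev 1), n37 (id 9, lev 1).
Iteration 2: rows with parent in {7,9} -> n32 (id 8, lev 2).
Iteration 3: no rows with parent in {8}; recursion stops.
Total rows emitted: 4.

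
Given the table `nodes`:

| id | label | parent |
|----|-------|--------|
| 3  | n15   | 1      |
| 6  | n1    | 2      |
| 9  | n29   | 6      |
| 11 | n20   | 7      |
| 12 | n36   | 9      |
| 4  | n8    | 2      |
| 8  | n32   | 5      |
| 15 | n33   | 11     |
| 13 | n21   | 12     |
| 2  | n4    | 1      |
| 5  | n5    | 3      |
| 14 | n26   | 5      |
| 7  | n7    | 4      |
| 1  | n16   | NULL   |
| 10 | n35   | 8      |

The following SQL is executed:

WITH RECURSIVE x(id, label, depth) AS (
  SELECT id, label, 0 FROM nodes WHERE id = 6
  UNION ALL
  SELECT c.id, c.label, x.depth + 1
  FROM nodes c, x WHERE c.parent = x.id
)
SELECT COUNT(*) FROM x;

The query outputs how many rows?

Base: id=6 (n1) at depth 0.
Iteration 1: rows with parent in {6} -> n29 (id 9, depth 1).
Iteration 2: rows with parent in {9} -> n36 (id 12, depth 2).
Iteration 3: rows with parent in {12} -> n21 (id 13, depth 3).
Iteration 4: no rows with parent in {13}; recursion stops.
Total rows emitted: 4.

4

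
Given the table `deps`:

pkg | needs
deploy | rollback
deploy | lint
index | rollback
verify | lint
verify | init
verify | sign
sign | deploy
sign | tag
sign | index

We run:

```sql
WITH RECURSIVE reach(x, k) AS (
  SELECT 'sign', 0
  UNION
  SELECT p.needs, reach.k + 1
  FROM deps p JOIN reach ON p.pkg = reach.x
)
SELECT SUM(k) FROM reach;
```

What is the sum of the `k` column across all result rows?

Base: (sign, k=0).
Iteration 1: edges from {sign} -> (deploy, k=1), (index, k=1), (tag, k=1).
Iteration 2: edges from {deploy,index,tag} -> (lint, k=2), (rollback, k=2). [UNION drops 1 duplicate row(s)]
Iteration 3: no outgoing edges from {lint,rollback}; recursion stops.
SUM(k) = 0 + 1 + 1 + 1 + 2 + 2 = 7.

7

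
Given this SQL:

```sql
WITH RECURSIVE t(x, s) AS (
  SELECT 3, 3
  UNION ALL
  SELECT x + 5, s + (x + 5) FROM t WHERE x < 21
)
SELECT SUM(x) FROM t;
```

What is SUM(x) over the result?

Base: x=3, s=3.
Iteration 1: 3 < 21 holds -> x = 3 + 5 = 8, s = 3 + 8 = 11.
Iteration 2: 8 < 21 holds -> x = 8 + 5 = 13, s = 11 + 13 = 24.
Iteration 3: 13 < 21 holds -> x = 13 + 5 = 18, s = 24 + 18 = 42.
Iteration 4: 18 < 21 holds -> x = 18 + 5 = 23, s = 42 + 23 = 65.
Iteration 5: 23 < 21 fails; recursion stops.
SUM(x) = 3 + 8 + 13 + 18 + 23 = 65.

65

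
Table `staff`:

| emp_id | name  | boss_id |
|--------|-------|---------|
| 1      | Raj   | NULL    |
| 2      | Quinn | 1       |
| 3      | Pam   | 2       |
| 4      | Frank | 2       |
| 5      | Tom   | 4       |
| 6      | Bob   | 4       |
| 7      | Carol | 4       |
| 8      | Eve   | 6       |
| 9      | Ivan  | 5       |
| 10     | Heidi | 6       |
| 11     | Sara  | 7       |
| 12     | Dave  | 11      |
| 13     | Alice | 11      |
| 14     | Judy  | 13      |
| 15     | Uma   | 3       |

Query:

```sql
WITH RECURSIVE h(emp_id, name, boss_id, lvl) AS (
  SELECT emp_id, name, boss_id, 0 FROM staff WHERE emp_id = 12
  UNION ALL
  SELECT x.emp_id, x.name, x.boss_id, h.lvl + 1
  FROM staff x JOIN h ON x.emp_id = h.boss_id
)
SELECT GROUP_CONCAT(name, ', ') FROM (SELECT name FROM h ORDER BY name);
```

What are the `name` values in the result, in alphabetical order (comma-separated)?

Base: emp_id=12 (Dave), boss_id=11, lvl 0.
Iteration 1: join on emp_id=11 -> Sara (id 11, boss_id=7, lvl 1).
Iteration 2: join on emp_id=7 -> Carol (id 7, boss_id=4, lvl 2).
Iteration 3: join on emp_id=4 -> Frank (id 4, boss_id=2, lvl 3).
Iteration 4: join on emp_id=2 -> Quinn (id 2, boss_id=1, lvl 4).
Iteration 5: join on emp_id=1 -> Raj (id 1, boss_id=NULL, lvl 5).
Iteration 6: boss_id is NULL; no match; recursion stops.

Carol, Dave, Frank, Quinn, Raj, Sara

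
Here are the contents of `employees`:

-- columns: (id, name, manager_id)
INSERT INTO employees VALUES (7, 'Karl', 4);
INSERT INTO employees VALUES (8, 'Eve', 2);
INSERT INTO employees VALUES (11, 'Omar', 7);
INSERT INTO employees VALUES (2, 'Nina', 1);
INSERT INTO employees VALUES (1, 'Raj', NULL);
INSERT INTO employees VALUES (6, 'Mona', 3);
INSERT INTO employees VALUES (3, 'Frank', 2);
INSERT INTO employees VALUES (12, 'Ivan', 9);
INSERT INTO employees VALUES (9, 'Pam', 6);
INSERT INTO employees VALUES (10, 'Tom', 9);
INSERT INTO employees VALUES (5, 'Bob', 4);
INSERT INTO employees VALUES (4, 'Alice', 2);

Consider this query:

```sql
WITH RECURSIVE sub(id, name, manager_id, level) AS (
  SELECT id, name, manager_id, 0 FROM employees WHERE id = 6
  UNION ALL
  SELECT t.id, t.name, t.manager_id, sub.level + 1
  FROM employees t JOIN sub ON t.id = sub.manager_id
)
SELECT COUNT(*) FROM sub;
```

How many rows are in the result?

4

Base: id=6 (Mona), manager_id=3, level 0.
Iteration 1: join on id=3 -> Frank (id 3, manager_id=2, level 1).
Iteration 2: join on id=2 -> Nina (id 2, manager_id=1, level 2).
Iteration 3: join on id=1 -> Raj (id 1, manager_id=NULL, level 3).
Iteration 4: manager_id is NULL; no match; recursion stops.
Total rows emitted: 4.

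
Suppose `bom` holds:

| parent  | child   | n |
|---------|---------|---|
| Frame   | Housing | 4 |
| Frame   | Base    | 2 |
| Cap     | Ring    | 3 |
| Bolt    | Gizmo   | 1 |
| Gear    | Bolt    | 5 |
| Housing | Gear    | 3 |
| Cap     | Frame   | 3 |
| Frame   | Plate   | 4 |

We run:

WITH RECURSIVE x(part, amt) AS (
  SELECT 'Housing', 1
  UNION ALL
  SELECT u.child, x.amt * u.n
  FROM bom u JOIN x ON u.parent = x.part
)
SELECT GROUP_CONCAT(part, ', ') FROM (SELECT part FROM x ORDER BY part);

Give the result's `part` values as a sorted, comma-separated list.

Base: (Housing, amt=1).
Iteration 1: components of {Housing} -> Gear = 1*3 = 3.
Iteration 2: components of {Gear} -> Bolt = 3*5 = 15.
Iteration 3: components of {Bolt} -> Gizmo = 15*1 = 15.
Iteration 4: no further components; recursion stops.

Bolt, Gear, Gizmo, Housing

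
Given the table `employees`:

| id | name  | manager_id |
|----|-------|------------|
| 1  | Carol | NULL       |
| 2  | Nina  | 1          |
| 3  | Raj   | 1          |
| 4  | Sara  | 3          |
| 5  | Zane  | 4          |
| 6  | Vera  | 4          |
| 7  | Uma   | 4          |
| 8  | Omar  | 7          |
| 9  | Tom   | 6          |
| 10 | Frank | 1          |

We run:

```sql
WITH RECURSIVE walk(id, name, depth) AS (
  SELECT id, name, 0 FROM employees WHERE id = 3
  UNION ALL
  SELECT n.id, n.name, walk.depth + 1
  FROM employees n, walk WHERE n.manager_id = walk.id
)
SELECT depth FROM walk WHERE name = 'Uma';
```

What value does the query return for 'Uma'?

Base: id=3 (Raj) at depth 0.
Iteration 1: rows with manager_id in {3} -> Sara (id 4, depth 1).
Iteration 2: rows with manager_id in {4} -> Zane (id 5, depth 2), Vera (id 6, depth 2), Uma (id 7, depth 2).
Iteration 3: rows with manager_id in {5,6,7} -> Omar (id 8, depth 3), Tom (id 9, depth 3).
Iteration 4: no rows with manager_id in {8,9}; recursion stops.

2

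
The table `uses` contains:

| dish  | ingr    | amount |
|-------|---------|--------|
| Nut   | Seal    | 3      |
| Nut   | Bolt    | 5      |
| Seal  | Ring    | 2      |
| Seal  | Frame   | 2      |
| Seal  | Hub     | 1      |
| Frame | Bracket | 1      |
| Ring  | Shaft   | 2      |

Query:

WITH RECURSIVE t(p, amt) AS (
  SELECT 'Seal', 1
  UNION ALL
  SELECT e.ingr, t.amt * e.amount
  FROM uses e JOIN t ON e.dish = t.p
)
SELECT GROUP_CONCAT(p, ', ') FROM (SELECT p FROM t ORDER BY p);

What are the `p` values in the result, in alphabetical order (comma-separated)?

Bracket, Frame, Hub, Ring, Seal, Shaft

Base: (Seal, amt=1).
Iteration 1: components of {Seal} -> Frame = 1*2 = 2, Hub = 1*1 = 1, Ring = 1*2 = 2.
Iteration 2: components of {Frame,Hub,Ring} -> Bracket = 2*1 = 2, Shaft = 2*2 = 4.
Iteration 3: no further components; recursion stops.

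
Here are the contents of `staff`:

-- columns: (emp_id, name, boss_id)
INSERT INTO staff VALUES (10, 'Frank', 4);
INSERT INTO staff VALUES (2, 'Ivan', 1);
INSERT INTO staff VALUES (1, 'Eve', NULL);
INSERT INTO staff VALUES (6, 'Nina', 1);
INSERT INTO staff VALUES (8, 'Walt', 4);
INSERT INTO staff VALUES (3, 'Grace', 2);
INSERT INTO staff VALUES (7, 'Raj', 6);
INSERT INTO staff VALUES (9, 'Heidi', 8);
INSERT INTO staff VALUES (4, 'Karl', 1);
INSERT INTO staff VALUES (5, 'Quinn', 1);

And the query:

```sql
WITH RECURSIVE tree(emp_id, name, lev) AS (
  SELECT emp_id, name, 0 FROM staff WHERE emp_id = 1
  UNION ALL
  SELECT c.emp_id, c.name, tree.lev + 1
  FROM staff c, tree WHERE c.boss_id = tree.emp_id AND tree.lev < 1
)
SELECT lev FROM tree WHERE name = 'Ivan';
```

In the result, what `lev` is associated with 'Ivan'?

1

Base: emp_id=1 (Eve) at lev 0.
Iteration 1: rows with boss_id in {1} -> Ivan (id 2, lev 1), Karl (id 4, lev 1), Quinn (id 5, lev 1), Nina (id 6, lev 1).
Iteration 2: lev < 1 fails for all current rows; recursion stops.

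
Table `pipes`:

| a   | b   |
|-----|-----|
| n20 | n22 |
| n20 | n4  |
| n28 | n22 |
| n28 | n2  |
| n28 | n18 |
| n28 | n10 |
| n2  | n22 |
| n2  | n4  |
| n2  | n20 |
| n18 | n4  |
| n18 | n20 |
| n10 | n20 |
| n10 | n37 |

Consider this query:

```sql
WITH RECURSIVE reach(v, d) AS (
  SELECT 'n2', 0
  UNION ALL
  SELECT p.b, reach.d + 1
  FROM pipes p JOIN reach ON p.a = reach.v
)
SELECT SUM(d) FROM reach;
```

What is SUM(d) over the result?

7

Base: (n2, d=0).
Iteration 1: edges from {n2} -> (n20, d=1), (n22, d=1), (n4, d=1).
Iteration 2: edges from {n20,n22,n4} -> (n22, d=2), (n4, d=2).
Iteration 3: no outgoing edges from {n22,n4}; recursion stops.
SUM(d) = 0 + 1 + 1 + 1 + 2 + 2 = 7.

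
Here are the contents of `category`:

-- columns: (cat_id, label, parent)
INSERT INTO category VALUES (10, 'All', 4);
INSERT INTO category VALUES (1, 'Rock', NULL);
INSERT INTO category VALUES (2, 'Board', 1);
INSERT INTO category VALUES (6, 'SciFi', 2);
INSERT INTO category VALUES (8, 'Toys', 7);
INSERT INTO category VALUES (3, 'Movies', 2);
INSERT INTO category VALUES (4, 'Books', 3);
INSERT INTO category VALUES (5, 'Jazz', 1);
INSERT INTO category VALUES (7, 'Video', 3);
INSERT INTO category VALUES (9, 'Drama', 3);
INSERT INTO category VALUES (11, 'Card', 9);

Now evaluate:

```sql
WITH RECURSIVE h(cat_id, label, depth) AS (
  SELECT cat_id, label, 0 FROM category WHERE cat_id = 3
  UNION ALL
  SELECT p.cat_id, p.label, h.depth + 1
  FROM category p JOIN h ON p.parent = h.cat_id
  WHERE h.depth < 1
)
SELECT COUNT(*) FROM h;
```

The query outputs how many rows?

Base: cat_id=3 (Movies) at depth 0.
Iteration 1: rows with parent in {3} -> Books (id 4, depth 1), Video (id 7, depth 1), Drama (id 9, depth 1).
Iteration 2: depth < 1 fails for all current rows; recursion stops.
Total rows emitted: 4.

4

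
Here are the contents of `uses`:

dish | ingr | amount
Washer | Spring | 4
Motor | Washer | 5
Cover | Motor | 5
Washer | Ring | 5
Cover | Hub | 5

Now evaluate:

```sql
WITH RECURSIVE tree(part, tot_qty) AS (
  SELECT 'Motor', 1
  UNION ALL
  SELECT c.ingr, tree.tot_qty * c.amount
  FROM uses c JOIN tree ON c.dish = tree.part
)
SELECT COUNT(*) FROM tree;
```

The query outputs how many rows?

4

Base: (Motor, tot_qty=1).
Iteration 1: components of {Motor} -> Washer = 1*5 = 5.
Iteration 2: components of {Washer} -> Ring = 5*5 = 25, Spring = 5*4 = 20.
Iteration 3: no further components; recursion stops.
Total rows emitted: 4.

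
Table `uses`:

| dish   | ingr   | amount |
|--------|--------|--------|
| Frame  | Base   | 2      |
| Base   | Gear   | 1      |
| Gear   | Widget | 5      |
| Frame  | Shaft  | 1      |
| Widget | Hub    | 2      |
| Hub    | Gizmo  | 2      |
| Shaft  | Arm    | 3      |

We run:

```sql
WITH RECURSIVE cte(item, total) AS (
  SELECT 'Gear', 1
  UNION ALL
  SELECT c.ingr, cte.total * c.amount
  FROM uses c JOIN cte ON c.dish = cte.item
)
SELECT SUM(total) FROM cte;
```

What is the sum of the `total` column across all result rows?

36

Base: (Gear, total=1).
Iteration 1: components of {Gear} -> Widget = 1*5 = 5.
Iteration 2: components of {Widget} -> Hub = 5*2 = 10.
Iteration 3: components of {Hub} -> Gizmo = 10*2 = 20.
Iteration 4: no further components; recursion stops.
SUM(total) = 1 + 5 + 10 + 20 = 36.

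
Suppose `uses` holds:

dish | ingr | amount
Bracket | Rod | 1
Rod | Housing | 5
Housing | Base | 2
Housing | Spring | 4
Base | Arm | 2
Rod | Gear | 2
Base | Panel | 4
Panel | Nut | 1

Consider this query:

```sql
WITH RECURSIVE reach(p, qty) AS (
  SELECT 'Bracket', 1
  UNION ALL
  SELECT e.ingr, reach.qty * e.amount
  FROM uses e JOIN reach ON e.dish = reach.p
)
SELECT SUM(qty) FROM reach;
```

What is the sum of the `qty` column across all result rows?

139

Base: (Bracket, qty=1).
Iteration 1: components of {Bracket} -> Rod = 1*1 = 1.
Iteration 2: components of {Rod} -> Gear = 1*2 = 2, Housing = 1*5 = 5.
Iteration 3: components of {Gear,Housing} -> Base = 5*2 = 10, Spring = 5*4 = 20.
Iteration 4: components of {Base,Spring} -> Arm = 10*2 = 20, Panel = 10*4 = 40.
Iteration 5: components of {Arm,Panel} -> Nut = 40*1 = 40.
Iteration 6: no further components; recursion stops.
SUM(qty) = 1 + 1 + 5 + 2 + 10 + 20 + 20 + 40 + 40 = 139.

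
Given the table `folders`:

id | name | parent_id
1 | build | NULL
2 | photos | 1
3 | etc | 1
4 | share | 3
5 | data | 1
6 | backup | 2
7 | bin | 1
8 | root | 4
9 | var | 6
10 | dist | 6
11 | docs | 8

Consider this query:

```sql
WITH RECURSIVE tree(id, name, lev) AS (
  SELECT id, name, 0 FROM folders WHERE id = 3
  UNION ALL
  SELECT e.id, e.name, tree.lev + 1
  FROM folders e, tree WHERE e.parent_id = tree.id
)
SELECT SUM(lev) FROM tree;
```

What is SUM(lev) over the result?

6

Base: id=3 (etc) at lev 0.
Iteration 1: rows with parent_id in {3} -> share (id 4, lev 1).
Iteration 2: rows with parent_id in {4} -> root (id 8, lev 2).
Iteration 3: rows with parent_id in {8} -> docs (id 11, lev 3).
Iteration 4: no rows with parent_id in {11}; recursion stops.
SUM(lev) = 0 + 1 + 2 + 3 = 6.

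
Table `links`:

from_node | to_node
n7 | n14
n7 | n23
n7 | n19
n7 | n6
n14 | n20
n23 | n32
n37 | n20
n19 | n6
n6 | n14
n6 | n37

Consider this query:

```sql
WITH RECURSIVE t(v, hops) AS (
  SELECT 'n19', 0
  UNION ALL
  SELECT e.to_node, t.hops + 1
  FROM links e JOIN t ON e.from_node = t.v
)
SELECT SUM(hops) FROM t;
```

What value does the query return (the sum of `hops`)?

Base: (n19, hops=0).
Iteration 1: edges from {n19} -> (n6, hops=1).
Iteration 2: edges from {n6} -> (n14, hops=2), (n37, hops=2).
Iteration 3: edges from {n14,n37} -> (n20, hops=3) x2. [UNION ALL keeps all 2 new rows, including repeats]
Iteration 4: no outgoing edges from {n20}; recursion stops.
SUM(hops) = 0 + 1 + 2 + 2 + 3 + 3 = 11.

11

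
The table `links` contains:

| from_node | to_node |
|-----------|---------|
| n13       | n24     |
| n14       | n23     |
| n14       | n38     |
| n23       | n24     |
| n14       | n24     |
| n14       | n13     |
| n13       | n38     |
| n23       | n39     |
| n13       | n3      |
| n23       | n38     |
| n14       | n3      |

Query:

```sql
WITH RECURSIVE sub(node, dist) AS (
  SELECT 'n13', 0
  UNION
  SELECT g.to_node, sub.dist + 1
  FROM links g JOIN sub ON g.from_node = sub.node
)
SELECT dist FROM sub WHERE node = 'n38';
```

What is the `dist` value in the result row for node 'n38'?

1

Base: (n13, dist=0).
Iteration 1: edges from {n13} -> (n24, dist=1), (n3, dist=1), (n38, dist=1).
Iteration 2: no outgoing edges from {n24,n3,n38}; recursion stops.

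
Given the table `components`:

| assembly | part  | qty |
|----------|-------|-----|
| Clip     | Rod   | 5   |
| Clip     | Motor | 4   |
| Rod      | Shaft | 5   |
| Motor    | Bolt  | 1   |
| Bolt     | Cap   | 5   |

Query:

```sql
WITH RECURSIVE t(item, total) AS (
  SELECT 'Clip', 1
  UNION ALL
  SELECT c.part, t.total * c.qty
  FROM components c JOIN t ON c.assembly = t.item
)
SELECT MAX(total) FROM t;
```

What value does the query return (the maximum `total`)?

Base: (Clip, total=1).
Iteration 1: components of {Clip} -> Motor = 1*4 = 4, Rod = 1*5 = 5.
Iteration 2: components of {Motor,Rod} -> Bolt = 4*1 = 4, Shaft = 5*5 = 25.
Iteration 3: components of {Bolt,Shaft} -> Cap = 4*5 = 20.
Iteration 4: no further components; recursion stops.
total values: 1, 5, 4, 25, 4, 20; the maximum is 25.

25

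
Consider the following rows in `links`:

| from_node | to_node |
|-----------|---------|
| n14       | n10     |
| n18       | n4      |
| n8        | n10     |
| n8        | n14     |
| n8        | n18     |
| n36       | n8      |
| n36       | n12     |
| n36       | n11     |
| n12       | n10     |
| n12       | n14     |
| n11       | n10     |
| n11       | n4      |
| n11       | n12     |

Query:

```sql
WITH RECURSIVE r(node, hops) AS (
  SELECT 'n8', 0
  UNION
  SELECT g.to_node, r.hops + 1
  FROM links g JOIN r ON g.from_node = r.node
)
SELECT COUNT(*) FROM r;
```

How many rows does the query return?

6

Base: (n8, hops=0).
Iteration 1: edges from {n8} -> (n10, hops=1), (n14, hops=1), (n18, hops=1).
Iteration 2: edges from {n10,n14,n18} -> (n10, hops=2), (n4, hops=2).
Iteration 3: no outgoing edges from {n10,n4}; recursion stops.
Total rows emitted: 6.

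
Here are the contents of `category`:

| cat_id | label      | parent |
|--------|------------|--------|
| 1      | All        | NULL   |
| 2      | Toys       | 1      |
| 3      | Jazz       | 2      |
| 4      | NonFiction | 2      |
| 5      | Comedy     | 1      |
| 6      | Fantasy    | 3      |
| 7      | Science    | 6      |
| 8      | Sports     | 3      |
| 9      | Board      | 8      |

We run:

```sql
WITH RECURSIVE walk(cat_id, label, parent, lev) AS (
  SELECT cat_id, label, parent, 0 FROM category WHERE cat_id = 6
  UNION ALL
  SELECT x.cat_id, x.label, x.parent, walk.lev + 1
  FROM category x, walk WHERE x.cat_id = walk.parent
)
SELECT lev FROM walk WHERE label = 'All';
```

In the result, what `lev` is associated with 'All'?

Base: cat_id=6 (Fantasy), parent=3, lev 0.
Iteration 1: join on cat_id=3 -> Jazz (id 3, parent=2, lev 1).
Iteration 2: join on cat_id=2 -> Toys (id 2, parent=1, lev 2).
Iteration 3: join on cat_id=1 -> All (id 1, parent=NULL, lev 3).
Iteration 4: parent is NULL; no match; recursion stops.

3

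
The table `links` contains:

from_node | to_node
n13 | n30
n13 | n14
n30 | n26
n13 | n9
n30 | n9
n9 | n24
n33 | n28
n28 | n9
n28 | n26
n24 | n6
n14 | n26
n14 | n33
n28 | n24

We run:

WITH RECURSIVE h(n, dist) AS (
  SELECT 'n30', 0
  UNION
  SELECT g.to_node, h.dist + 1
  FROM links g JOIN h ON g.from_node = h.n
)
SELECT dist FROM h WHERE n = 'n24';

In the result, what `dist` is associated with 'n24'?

Base: (n30, dist=0).
Iteration 1: edges from {n30} -> (n26, dist=1), (n9, dist=1).
Iteration 2: edges from {n26,n9} -> (n24, dist=2).
Iteration 3: edges from {n24} -> (n6, dist=3).
Iteration 4: no outgoing edges from {n6}; recursion stops.

2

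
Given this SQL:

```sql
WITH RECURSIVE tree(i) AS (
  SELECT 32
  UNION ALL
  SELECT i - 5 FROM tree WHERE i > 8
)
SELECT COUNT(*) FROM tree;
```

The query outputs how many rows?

Base: i=32.
Iteration 1: 32 > 8 holds -> i = 32 - 5 = 27.
Iteration 2: 27 > 8 holds -> i = 27 - 5 = 22.
Iteration 3: 22 > 8 holds -> i = 22 - 5 = 17.
Iteration 4: 17 > 8 holds -> i = 17 - 5 = 12.
Iteration 5: 12 > 8 holds -> i = 12 - 5 = 7.
Iteration 6: 7 > 8 fails; recursion stops.
Total rows emitted: 6.

6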